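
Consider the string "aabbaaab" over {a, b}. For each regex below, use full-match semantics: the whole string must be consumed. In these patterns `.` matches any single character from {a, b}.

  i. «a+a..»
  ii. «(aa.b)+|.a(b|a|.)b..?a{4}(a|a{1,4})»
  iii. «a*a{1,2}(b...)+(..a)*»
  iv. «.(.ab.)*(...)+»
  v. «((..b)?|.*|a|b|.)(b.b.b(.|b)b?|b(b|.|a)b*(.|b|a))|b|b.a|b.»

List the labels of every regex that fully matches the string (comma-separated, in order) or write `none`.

ii

i → no match
ii → match
iii → no match
iv → no match
v → no match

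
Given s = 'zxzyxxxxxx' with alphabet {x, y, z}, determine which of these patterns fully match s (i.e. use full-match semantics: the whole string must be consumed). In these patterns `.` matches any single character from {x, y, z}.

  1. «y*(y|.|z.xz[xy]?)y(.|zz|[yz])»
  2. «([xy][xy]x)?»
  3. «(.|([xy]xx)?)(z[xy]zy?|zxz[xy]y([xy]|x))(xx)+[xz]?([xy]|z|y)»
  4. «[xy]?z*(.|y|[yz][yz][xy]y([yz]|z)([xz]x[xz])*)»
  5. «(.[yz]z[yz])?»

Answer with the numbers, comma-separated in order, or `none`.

3

1 → no match
2 → no match
3 → match
4 → no match
5 → no match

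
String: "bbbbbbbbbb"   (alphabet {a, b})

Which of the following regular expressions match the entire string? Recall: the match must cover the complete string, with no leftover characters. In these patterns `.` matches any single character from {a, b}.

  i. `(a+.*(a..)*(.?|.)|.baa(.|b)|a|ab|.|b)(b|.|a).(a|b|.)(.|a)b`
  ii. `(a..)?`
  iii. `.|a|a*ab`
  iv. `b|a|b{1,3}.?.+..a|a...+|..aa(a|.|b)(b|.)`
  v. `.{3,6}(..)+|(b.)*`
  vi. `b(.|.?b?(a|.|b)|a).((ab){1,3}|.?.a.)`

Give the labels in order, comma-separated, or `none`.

v

i → no match
ii → no match
iii → no match
iv → no match
v → match
vi → no match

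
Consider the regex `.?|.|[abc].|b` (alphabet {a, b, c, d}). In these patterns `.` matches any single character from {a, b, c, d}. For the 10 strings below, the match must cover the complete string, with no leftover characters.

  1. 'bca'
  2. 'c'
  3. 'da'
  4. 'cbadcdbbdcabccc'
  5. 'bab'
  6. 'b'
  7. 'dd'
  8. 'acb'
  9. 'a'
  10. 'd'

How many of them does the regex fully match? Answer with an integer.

4

1. 'bca' → no match
2. 'c' → match
3. 'da' → no match
4 → no match
5. 'bab' → no match
6. 'b' → match
7. 'dd' → no match
8. 'acb' → no match
9. 'a' → match
10. 'd' → match
Total matched: 4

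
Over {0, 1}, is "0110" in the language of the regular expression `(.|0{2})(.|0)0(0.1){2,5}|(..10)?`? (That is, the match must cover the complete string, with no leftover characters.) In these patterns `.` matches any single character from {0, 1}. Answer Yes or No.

Yes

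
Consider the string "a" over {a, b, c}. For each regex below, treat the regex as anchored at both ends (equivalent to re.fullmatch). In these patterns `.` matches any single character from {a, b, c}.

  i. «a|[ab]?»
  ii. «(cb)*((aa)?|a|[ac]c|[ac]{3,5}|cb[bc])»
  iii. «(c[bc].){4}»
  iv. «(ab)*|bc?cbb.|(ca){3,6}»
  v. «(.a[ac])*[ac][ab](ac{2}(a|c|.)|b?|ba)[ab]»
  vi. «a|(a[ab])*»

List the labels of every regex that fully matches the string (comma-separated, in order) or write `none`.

i, ii, vi

i → match
ii → match
iii → no match — must start with "c"
iv → no match
v → no match
vi → match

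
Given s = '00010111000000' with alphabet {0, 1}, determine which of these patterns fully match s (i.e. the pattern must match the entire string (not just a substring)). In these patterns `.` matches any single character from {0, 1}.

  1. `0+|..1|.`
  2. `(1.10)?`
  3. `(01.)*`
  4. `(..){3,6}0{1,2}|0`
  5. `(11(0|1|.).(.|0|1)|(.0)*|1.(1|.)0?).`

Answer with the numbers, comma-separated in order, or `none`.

1 → no match
2 → no match
3 → no match
4 → match
5 → no match

4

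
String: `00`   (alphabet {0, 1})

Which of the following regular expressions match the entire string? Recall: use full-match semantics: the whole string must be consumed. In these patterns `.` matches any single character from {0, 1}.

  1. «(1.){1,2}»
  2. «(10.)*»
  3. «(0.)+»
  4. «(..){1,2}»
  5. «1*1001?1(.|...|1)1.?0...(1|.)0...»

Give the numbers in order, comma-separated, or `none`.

1 → no match — must start with `1`
2 → no match
3 → match
4 → match
5 → no match

3, 4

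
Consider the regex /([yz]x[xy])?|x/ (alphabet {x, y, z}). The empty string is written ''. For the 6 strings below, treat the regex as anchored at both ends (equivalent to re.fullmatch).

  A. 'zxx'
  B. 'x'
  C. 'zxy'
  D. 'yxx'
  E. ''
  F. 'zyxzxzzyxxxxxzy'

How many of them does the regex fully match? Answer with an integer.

5

A → match
B → match
C → match
D → match
E → match
F → no match
Total matched: 5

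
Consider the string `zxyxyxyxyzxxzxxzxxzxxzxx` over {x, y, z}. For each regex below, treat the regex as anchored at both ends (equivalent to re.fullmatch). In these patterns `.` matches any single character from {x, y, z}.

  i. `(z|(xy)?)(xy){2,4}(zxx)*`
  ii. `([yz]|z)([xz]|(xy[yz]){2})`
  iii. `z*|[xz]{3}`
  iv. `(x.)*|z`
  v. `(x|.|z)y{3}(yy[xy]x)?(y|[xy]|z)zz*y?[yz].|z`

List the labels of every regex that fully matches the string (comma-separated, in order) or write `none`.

i

i → match
ii → no match
iii → no match
iv → no match
v → no match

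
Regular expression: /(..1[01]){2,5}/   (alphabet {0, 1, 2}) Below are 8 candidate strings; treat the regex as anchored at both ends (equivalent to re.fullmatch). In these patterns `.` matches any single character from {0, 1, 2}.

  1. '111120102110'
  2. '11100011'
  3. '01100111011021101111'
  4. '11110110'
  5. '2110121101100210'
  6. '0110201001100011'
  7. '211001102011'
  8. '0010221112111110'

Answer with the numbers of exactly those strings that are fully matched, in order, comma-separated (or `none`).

1 → match
2 → match
3 → match
4 → match
5 → match
6 → match
7 → match
8 → match

1, 2, 3, 4, 5, 6, 7, 8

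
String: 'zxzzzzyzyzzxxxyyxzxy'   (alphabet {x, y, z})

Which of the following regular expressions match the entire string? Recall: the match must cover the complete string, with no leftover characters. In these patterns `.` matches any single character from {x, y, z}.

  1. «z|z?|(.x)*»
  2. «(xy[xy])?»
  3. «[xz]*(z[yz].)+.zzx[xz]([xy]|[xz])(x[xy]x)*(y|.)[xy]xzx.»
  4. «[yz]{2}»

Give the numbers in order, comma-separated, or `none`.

3

1 → no match
2 → no match
3 → match
4 → no match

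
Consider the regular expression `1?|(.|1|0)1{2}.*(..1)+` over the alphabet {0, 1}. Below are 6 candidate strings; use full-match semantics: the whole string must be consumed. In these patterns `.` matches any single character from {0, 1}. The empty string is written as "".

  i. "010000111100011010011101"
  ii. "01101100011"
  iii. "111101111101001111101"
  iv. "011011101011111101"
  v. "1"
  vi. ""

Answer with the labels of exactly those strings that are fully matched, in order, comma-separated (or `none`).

i → no match
ii. "01101100011" → match
iii → match
iv → match
v. "1" → match
vi. "" → match

ii, iii, iv, v, vi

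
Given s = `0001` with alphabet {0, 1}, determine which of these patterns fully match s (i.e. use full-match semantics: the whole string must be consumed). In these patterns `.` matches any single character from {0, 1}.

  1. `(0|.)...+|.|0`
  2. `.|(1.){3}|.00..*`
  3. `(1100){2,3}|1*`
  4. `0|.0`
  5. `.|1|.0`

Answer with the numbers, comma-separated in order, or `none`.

1, 2

1 → match
2 → match
3 → no match
4 → no match — must end with `0`
5 → no match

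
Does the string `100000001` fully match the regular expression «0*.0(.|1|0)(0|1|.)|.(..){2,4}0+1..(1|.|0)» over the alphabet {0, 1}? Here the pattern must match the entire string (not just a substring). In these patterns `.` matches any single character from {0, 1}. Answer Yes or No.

No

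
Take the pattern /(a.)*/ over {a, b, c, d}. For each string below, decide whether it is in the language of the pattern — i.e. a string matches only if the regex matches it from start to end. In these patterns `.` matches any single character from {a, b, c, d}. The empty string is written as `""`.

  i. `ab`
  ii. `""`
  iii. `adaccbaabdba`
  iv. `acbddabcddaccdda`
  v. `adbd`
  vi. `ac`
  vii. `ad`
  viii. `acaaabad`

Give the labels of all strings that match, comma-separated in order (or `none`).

i. `ab` → match
ii. `""` → match
iii. `adaccbaabdba` → no match
iv → no match
v. `adbd` → no match
vi. `ac` → match
vii. `ad` → match
viii. `acaaabad` → match

i, ii, vi, vii, viii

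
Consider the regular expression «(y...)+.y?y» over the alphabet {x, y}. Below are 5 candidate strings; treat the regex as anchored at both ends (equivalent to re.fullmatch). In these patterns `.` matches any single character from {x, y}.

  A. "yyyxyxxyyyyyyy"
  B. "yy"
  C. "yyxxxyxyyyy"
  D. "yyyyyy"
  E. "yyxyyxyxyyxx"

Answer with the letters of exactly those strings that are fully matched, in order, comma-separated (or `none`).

A → match
B → no match
C → no match
D → match
E → no match — must end with "y"

A, D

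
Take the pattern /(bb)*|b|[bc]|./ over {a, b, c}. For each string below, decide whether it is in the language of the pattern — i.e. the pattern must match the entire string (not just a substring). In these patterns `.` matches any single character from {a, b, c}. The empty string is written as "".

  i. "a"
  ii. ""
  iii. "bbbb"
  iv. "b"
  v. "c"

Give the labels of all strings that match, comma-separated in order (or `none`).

i, ii, iii, iv, v

i → match
ii → match
iii → match
iv → match
v → match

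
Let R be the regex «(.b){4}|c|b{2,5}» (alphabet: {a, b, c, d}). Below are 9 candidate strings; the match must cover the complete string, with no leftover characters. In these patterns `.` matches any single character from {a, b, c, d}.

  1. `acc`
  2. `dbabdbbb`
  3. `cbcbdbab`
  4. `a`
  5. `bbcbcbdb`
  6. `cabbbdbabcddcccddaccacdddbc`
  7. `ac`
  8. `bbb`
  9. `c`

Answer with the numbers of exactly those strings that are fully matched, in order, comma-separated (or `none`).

2, 3, 5, 8, 9

1 → no match
2 → match
3 → match
4 → no match
5 → match
6 → no match
7 → no match
8 → match
9 → match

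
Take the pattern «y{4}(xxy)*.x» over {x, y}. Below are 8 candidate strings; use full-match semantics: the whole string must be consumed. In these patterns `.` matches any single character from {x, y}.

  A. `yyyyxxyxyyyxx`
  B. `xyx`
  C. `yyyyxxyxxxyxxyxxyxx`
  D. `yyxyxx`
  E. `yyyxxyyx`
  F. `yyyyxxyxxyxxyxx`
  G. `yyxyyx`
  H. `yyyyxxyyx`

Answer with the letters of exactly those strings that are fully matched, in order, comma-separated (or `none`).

F, H

A → no match
B → no match — must start with `y`
C → no match
D → no match
E → no match
F → match
G → no match
H → match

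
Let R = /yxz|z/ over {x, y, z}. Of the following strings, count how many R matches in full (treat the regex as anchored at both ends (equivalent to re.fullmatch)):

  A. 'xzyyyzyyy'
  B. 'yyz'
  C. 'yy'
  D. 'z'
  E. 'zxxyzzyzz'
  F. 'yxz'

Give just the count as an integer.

2

A → no match
B → no match
C → no match
D → match
E → no match
F → match
Total matched: 2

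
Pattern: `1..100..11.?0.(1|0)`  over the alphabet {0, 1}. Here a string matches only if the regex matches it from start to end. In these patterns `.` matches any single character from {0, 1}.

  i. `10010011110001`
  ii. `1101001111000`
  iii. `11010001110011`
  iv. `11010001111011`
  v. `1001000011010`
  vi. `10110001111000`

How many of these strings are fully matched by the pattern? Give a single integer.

i → match
ii → match
iii → match
iv → match
v → match
vi → match
Total matched: 6

6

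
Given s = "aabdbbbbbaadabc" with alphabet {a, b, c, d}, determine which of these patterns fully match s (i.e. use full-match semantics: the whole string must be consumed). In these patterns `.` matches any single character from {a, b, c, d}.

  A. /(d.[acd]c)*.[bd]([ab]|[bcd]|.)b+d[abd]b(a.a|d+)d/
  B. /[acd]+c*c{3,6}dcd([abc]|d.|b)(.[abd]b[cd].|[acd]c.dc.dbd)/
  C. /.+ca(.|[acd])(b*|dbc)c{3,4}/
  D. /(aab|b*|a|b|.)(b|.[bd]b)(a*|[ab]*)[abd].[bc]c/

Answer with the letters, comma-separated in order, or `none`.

A → no match — must end with "d"
B → no match
C → no match
D → match

D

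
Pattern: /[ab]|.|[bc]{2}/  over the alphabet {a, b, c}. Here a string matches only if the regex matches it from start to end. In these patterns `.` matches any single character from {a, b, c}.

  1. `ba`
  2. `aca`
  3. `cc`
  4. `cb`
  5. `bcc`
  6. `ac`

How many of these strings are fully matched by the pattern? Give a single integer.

2

1. `ba` → no match
2. `aca` → no match
3. `cc` → match
4. `cb` → match
5. `bcc` → no match
6. `ac` → no match
Total matched: 2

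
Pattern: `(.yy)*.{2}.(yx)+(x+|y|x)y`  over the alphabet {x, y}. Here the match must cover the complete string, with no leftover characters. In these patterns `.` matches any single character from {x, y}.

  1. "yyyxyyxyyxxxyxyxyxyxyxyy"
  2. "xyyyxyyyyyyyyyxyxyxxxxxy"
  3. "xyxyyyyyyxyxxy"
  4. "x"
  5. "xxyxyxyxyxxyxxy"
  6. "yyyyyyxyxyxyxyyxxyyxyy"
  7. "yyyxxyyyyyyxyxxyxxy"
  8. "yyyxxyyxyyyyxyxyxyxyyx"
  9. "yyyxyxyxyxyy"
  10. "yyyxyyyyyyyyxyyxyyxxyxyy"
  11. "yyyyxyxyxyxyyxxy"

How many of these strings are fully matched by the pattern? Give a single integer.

2

1 → match
2 → no match
3 → no match
4 → no match — must end with "y"
5 → no match
6 → no match
7 → no match
8 → no match — must end with "y"
9 → match
10 → no match
11 → no match
Total matched: 2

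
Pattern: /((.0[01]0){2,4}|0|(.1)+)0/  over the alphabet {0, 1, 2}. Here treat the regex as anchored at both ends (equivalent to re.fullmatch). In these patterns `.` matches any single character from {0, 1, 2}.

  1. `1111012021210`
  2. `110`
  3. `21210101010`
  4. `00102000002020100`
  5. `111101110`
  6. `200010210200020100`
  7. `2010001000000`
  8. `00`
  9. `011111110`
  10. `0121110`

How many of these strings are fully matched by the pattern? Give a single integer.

7

1 → no match
2 → match
3 → match
4 → no match
5 → match
6 → no match
7 → match
8 → match
9 → match
10 → match
Total matched: 7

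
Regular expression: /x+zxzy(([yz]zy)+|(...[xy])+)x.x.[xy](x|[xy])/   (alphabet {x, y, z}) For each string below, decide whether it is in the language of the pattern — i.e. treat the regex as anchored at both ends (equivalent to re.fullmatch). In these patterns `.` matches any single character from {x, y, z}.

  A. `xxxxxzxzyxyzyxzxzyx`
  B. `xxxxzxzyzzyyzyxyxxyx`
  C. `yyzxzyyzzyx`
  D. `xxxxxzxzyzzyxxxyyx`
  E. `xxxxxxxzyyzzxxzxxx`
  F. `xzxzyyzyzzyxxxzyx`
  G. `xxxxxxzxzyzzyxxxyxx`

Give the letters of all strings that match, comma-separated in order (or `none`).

A, B, D, F, G

A → match
B → match
C. `yyzxzyyzzyx` → no match — must start with `x`
D → match
E → no match
F → match
G → match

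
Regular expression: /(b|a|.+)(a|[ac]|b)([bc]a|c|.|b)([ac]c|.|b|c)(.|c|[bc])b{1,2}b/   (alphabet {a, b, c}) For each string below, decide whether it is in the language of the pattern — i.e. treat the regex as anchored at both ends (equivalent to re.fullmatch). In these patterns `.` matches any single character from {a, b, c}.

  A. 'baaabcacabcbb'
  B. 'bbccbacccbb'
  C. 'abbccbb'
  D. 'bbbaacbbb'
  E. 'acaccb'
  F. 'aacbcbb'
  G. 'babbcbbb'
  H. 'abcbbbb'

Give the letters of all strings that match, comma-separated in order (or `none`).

A → match
B → match
C → match
D → match
E → no match — must end with 'bb'
F → match
G → match
H → match

A, B, C, D, F, G, H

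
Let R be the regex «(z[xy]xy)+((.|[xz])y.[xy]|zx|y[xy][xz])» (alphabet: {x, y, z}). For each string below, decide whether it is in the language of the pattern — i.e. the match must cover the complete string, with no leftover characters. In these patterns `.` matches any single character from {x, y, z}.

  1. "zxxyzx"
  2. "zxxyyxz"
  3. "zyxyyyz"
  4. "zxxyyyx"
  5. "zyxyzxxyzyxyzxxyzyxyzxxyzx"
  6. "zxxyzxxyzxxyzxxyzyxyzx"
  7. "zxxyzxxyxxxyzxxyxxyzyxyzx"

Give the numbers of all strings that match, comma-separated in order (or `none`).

1 → match
2 → match
3 → match
4 → match
5 → match
6 → match
7 → no match

1, 2, 3, 4, 5, 6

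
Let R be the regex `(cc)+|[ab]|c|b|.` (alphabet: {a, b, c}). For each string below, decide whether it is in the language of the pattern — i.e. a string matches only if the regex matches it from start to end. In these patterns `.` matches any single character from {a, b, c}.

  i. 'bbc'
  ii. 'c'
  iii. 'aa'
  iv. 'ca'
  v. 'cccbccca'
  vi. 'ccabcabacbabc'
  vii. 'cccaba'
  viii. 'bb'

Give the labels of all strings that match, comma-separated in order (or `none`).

i → no match
ii → match
iii → no match
iv → no match
v → no match
vi → no match
vii → no match
viii → no match

ii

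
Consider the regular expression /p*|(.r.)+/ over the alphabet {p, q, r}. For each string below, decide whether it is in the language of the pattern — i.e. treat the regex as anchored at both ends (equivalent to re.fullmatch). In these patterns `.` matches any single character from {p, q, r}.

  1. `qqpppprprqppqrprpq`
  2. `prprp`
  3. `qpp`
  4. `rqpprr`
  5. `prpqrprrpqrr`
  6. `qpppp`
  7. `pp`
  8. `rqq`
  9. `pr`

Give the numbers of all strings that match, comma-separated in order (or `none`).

1 → no match
2 → no match
3 → no match
4 → no match
5 → match
6 → no match
7 → match
8 → no match
9 → no match

5, 7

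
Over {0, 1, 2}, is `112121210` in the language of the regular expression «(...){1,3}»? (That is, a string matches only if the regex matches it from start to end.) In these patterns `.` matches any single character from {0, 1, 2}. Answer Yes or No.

Yes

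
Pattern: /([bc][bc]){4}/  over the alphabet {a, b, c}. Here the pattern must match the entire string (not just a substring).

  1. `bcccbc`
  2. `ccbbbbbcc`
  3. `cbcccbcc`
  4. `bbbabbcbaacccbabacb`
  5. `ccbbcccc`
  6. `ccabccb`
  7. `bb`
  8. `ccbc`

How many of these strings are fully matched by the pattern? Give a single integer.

1 → no match
2 → no match
3 → match
4 → no match
5 → match
6 → no match
7 → no match
8 → no match
Total matched: 2

2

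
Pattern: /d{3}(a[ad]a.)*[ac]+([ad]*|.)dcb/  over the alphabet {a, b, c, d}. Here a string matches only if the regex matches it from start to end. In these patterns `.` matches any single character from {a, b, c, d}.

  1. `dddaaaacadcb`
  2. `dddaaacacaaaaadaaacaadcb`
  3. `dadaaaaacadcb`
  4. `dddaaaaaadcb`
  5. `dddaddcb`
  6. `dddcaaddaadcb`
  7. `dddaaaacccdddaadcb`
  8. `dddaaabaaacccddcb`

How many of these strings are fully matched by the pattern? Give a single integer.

6

1. `dddaaaacadcb` → match
2 → no match
3 → no match
4. `dddaaaaaadcb` → match
5. `dddaddcb` → match
6 → match
7 → match
8 → match
Total matched: 6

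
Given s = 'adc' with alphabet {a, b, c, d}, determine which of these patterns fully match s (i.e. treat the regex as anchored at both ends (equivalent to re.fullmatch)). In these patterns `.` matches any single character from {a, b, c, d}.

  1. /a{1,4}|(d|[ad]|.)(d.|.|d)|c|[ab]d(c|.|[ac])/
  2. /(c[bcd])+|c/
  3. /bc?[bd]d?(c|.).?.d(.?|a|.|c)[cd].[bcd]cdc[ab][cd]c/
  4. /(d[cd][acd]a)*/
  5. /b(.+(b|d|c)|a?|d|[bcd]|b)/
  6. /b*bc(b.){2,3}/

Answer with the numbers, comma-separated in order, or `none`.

1

1 → match
2 → no match — must start with 'c'
3 → no match — must start with 'b'
4 → no match
5 → no match — must start with 'b'
6 → no match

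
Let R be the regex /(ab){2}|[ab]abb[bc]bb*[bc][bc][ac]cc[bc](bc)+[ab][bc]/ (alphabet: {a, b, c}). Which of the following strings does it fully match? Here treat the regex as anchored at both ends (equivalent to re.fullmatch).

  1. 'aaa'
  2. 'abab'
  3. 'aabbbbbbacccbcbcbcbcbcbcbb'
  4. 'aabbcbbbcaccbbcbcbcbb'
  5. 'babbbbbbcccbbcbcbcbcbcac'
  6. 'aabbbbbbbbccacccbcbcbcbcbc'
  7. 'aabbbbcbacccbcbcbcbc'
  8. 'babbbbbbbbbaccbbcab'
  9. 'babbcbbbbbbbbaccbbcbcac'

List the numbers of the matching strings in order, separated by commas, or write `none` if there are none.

1 → no match
2 → match
3 → match
4 → match
5 → match
6 → match
7 → match
8 → match
9 → match

2, 3, 4, 5, 6, 7, 8, 9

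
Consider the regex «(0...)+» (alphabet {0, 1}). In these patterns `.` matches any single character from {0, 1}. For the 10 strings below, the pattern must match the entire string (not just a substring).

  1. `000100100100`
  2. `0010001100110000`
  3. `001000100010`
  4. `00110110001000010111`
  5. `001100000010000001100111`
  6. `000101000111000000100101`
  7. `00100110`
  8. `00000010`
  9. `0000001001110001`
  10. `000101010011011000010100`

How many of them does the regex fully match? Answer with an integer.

1 → match
2 → match
3 → match
4 → match
5 → match
6 → match
7 → match
8 → match
9 → match
10 → match
Total matched: 10

10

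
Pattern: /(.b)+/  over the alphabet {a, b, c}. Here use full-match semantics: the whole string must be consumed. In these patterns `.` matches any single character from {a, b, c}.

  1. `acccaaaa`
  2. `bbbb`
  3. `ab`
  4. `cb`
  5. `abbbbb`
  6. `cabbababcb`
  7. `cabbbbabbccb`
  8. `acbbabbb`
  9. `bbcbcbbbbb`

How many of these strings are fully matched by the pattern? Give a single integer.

5

1 → no match — must end with `b`
2 → match
3 → match
4 → match
5 → match
6 → no match
7 → no match
8 → no match
9 → match
Total matched: 5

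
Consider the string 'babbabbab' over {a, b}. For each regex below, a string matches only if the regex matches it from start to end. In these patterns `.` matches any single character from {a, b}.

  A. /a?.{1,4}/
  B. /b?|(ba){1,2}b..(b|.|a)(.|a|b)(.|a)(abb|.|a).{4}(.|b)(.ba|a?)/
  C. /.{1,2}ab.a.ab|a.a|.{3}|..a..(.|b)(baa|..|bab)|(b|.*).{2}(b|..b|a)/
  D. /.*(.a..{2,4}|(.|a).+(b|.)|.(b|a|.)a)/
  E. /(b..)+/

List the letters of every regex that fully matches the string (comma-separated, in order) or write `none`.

C, D, E

A → no match
B → no match
C → match
D → match
E → match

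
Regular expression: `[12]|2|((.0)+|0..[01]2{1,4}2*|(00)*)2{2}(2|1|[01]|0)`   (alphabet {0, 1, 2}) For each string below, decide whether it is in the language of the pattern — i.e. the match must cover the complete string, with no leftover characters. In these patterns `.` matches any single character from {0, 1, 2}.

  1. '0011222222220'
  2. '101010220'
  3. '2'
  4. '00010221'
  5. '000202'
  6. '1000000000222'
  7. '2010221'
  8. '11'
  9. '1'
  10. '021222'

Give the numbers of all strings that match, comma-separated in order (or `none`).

1 → match
2. '101010220' → match
3. '2' → match
4. '00010221' → no match
5. '000202' → no match
6 → match
7. '2010221' → match
8. '11' → no match
9. '1' → match
10. '021222' → no match

1, 2, 3, 6, 7, 9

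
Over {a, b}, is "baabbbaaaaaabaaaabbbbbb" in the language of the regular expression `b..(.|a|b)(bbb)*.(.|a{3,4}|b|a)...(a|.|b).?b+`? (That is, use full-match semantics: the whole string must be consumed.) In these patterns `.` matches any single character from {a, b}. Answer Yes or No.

No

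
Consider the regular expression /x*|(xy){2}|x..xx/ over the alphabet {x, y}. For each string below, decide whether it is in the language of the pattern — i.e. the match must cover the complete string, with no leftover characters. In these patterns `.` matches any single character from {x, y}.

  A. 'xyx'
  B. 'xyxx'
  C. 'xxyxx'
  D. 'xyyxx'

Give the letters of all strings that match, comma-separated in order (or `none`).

A → no match
B → no match
C → match
D → match

C, D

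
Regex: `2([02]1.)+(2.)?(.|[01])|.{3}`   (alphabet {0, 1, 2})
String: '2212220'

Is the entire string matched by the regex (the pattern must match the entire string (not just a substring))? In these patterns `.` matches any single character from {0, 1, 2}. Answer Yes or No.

Yes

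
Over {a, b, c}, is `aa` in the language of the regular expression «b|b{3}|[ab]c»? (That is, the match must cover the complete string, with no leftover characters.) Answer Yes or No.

No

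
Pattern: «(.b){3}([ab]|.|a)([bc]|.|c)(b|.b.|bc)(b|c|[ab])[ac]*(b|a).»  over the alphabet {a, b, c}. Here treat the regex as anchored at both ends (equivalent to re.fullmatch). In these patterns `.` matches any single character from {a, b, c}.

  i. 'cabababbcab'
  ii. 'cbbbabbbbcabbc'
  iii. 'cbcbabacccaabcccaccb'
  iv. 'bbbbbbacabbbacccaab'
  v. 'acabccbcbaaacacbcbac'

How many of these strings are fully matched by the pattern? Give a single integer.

i → no match
ii → no match
iii → no match
iv → match
v → no match
Total matched: 1

1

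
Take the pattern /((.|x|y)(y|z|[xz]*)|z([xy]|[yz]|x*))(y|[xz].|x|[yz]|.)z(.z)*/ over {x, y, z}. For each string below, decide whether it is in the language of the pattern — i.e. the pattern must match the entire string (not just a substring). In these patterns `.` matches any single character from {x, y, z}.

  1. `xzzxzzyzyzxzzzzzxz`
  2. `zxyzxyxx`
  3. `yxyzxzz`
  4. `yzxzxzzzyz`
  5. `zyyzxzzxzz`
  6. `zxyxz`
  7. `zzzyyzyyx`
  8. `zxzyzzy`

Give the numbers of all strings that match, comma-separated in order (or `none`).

1 → match
2 → no match
3 → no match
4 → match
5 → no match
6 → no match
7 → no match
8 → no match

1, 4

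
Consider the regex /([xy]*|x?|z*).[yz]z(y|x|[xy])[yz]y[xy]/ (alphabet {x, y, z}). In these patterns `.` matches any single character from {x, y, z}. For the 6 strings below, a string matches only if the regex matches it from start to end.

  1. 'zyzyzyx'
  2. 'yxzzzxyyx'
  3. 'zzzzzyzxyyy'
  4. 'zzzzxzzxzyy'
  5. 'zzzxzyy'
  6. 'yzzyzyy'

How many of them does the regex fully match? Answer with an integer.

1 → match
2 → match
3 → match
4 → match
5 → match
6 → match
Total matched: 6

6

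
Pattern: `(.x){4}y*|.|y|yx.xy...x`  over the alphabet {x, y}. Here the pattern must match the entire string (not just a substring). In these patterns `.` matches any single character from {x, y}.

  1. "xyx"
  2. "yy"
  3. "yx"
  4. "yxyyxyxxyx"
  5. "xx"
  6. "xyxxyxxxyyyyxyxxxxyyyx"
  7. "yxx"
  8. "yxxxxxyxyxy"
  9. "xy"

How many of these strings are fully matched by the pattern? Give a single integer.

0

1 → no match
2 → no match
3 → no match
4 → no match
5 → no match
6 → no match
7 → no match
8 → no match
9 → no match
Total matched: 0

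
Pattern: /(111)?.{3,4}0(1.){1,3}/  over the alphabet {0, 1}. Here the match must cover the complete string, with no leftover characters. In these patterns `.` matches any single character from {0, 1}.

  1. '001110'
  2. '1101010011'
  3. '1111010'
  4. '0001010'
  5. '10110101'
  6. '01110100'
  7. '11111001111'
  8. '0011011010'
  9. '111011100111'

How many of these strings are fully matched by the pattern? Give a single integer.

1 → no match
2 → no match
3 → match
4 → match
5 → no match
6 → no match
7 → match
8 → no match
9 → no match
Total matched: 3

3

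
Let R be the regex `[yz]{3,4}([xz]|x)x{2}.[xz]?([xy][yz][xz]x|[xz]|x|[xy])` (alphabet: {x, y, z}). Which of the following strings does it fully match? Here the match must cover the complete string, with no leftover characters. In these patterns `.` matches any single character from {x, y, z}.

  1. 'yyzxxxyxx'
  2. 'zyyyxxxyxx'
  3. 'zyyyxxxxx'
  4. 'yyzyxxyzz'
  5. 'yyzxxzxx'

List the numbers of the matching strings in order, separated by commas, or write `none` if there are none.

1, 2, 3

1 → match
2 → match
3 → match
4 → no match
5 → no match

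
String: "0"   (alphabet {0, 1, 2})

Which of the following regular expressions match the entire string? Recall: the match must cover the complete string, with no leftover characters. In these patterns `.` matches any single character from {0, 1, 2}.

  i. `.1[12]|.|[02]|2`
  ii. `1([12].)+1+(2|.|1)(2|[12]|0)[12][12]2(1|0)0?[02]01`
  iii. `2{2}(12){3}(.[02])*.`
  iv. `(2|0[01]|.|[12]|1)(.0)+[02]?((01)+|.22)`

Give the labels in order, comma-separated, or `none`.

i

i → match
ii → no match — must start with "1"
iii → no match — must start with "2"
iv → no match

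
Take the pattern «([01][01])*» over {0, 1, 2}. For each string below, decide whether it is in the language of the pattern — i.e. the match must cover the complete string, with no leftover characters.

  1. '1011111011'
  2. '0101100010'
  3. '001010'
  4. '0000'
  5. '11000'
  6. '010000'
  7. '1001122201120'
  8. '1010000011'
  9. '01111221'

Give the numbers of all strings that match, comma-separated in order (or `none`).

1 → match
2 → match
3 → match
4 → match
5 → no match
6 → match
7 → no match
8 → match
9 → no match

1, 2, 3, 4, 6, 8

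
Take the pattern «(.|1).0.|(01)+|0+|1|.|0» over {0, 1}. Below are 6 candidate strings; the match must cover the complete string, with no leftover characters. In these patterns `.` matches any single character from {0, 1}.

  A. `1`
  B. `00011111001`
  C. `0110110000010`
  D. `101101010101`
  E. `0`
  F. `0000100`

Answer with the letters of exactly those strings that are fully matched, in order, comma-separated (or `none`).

A → match
B → no match
C → no match
D → no match
E → match
F → no match

A, E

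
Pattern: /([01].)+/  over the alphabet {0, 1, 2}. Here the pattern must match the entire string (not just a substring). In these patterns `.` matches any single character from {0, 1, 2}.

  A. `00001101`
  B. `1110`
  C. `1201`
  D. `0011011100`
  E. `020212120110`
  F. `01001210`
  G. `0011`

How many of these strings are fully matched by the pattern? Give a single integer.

7

A → match
B → match
C → match
D → match
E → match
F → match
G → match
Total matched: 7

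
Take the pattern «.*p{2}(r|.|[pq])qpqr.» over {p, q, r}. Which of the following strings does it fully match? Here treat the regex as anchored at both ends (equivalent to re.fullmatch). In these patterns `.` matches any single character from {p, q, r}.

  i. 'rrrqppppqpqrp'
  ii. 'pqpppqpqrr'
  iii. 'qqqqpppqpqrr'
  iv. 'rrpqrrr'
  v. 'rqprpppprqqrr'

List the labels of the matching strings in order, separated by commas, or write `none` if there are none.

i, ii, iii

i → match
ii → match
iii → match
iv → no match
v → no match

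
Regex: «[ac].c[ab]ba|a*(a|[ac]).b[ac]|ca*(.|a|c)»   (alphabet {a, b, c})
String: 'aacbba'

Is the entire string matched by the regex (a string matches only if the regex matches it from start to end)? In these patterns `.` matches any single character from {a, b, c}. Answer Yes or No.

Yes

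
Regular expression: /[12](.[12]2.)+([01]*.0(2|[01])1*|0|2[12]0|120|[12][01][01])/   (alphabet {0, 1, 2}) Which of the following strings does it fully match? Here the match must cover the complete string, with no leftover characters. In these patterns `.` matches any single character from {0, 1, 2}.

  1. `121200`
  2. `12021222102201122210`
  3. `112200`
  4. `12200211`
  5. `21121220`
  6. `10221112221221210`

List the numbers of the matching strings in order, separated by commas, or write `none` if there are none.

1 → match
2 → no match
3 → match
4 → no match
5 → match
6 → no match

1, 3, 5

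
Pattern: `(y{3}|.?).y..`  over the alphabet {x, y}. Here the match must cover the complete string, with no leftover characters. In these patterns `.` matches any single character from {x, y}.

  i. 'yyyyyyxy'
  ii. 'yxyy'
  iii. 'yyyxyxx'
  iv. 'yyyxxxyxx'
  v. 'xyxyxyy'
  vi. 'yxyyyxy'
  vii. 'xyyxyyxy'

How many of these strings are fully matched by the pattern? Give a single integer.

i. 'yyyyyyxy' → no match
ii. 'yxyy' → no match
iii. 'yyyxyxx' → match
iv. 'yyyxxxyxx' → no match
v. 'xyxyxyy' → no match
vi. 'yxyyyxy' → no match
vii. 'xyyxyyxy' → no match
Total matched: 1

1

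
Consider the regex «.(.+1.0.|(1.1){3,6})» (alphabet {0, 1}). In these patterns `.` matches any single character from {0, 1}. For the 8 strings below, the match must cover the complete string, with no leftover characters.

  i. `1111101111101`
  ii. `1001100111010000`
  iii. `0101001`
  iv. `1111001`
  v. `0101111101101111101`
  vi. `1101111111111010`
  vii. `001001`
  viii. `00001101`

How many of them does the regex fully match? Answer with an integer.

i → match
ii → no match
iii → match
iv → match
v → match
vi → no match
vii → match
viii → match
Total matched: 6

6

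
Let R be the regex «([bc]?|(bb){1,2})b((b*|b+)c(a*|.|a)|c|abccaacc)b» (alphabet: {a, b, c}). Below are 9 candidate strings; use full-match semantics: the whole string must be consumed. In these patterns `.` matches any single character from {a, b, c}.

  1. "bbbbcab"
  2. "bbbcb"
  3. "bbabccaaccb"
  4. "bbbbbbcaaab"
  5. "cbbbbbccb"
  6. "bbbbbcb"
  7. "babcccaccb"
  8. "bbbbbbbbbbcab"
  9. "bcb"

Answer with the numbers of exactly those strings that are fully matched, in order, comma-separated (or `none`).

1. "bbbbcab" → match
2. "bbbcb" → match
3. "bbabccaaccb" → match
4. "bbbbbbcaaab" → match
5. "cbbbbbccb" → match
6. "bbbbbcb" → match
7. "babcccaccb" → no match
8 → match
9. "bcb" → match

1, 2, 3, 4, 5, 6, 8, 9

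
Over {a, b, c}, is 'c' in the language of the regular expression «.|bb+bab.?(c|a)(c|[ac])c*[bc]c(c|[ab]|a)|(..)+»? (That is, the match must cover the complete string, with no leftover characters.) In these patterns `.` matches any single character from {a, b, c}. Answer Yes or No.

Yes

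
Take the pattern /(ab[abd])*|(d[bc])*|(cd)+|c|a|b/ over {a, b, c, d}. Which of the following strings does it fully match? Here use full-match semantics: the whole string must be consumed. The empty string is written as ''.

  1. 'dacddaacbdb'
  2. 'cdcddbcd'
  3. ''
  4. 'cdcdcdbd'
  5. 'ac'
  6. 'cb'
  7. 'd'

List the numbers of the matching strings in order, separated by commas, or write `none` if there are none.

1 → no match
2 → no match
3 → match
4 → no match
5 → no match
6 → no match
7 → no match

3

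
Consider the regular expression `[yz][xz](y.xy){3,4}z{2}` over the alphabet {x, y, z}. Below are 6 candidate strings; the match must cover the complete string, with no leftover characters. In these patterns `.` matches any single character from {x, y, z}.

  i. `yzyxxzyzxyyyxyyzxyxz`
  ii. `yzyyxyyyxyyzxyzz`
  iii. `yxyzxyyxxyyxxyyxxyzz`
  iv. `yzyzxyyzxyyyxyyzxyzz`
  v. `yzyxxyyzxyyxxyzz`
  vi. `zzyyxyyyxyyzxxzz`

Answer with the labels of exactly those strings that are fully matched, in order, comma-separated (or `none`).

ii, iii, iv, v

i → no match
ii → match
iii → match
iv → match
v → match
vi → no match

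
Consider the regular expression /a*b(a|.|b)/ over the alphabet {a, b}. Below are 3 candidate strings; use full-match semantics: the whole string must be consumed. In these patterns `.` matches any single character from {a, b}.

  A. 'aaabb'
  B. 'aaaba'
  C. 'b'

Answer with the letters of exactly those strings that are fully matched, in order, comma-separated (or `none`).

A. 'aaabb' → match
B. 'aaaba' → match
C. 'b' → no match

A, B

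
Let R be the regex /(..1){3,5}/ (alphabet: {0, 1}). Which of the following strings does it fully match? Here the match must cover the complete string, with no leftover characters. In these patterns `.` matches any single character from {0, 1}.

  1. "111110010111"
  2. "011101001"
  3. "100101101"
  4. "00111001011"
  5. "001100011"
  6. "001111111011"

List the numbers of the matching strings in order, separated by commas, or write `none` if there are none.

1. "111110010111" → no match
2. "011101001" → match
3. "100101101" → no match
4. "00111001011" → no match
5. "001100011" → no match
6. "001111111011" → match

2, 6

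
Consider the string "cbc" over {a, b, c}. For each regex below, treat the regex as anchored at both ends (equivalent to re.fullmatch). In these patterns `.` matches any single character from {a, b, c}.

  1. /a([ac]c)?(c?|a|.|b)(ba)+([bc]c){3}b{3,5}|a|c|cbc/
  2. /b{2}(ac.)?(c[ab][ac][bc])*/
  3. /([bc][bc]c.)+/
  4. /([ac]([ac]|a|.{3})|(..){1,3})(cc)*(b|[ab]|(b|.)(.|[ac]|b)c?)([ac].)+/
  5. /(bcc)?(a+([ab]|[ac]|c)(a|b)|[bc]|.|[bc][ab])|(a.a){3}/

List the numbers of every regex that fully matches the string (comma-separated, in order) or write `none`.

1

1 → match
2 → no match — must start with "b"
3 → no match
4 → no match
5 → no match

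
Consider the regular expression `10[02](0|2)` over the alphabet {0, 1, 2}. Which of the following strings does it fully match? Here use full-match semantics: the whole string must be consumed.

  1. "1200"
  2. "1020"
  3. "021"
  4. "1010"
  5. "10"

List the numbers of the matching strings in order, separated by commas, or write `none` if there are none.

2

1 → no match — must start with "10"
2 → match
3 → no match — must start with "10"
4 → no match
5 → no match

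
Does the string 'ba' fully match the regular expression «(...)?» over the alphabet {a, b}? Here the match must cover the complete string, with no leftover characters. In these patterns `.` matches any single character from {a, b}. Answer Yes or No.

No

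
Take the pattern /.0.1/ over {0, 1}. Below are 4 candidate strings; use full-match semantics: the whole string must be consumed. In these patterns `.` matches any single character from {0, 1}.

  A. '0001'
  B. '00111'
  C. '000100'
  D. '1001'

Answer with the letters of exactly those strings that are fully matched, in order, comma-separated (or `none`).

A, D

A → match
B → no match
C → no match — must end with '1'
D → match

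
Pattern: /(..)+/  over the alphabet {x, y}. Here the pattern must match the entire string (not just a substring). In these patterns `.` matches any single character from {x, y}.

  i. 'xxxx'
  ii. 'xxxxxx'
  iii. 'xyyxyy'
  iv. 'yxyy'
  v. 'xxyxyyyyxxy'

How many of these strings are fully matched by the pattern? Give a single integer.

4

i. 'xxxx' → match
ii. 'xxxxxx' → match
iii. 'xyyxyy' → match
iv. 'yxyy' → match
v. 'xxyxyyyyxxy' → no match
Total matched: 4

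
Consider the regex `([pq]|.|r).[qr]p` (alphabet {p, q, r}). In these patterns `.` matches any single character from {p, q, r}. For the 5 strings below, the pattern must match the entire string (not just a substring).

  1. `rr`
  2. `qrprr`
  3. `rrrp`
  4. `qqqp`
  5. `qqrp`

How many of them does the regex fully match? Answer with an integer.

1 → no match — must end with `p`
2 → no match — must end with `p`
3 → match
4 → match
5 → match
Total matched: 3

3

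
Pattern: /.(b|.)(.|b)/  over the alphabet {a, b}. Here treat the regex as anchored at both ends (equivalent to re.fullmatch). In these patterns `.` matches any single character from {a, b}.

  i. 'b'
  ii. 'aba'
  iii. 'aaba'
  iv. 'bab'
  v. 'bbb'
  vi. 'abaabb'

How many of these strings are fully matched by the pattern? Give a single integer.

i → no match
ii → match
iii → no match
iv → match
v → match
vi → no match
Total matched: 3

3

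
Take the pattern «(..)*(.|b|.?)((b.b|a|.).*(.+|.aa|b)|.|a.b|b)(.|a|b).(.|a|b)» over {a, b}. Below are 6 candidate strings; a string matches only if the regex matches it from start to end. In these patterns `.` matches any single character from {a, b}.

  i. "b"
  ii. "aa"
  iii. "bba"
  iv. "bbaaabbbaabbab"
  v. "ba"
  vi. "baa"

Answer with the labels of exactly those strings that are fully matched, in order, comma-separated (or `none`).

i. "b" → no match
ii. "aa" → no match
iii. "bba" → no match
iv → match
v. "ba" → no match
vi. "baa" → no match

iv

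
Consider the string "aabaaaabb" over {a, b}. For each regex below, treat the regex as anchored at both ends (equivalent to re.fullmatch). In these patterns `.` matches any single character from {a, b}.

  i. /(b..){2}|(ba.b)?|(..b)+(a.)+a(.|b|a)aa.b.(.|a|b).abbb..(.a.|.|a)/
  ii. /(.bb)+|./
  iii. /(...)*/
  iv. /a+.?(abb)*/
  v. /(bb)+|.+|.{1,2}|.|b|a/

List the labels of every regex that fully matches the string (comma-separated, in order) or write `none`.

iii, v

i → no match
ii → no match
iii → match
iv → no match
v → match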